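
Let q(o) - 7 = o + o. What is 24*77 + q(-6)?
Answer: 1843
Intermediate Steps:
q(o) = 7 + 2*o (q(o) = 7 + (o + o) = 7 + 2*o)
24*77 + q(-6) = 24*77 + (7 + 2*(-6)) = 1848 + (7 - 12) = 1848 - 5 = 1843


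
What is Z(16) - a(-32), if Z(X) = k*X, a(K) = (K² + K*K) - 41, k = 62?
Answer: -1015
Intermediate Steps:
a(K) = -41 + 2*K² (a(K) = (K² + K²) - 41 = 2*K² - 41 = -41 + 2*K²)
Z(X) = 62*X
Z(16) - a(-32) = 62*16 - (-41 + 2*(-32)²) = 992 - (-41 + 2*1024) = 992 - (-41 + 2048) = 992 - 1*2007 = 992 - 2007 = -1015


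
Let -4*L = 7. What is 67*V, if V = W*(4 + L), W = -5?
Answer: -3015/4 ≈ -753.75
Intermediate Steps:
L = -7/4 (L = -¼*7 = -7/4 ≈ -1.7500)
V = -45/4 (V = -5*(4 - 7/4) = -5*9/4 = -45/4 ≈ -11.250)
67*V = 67*(-45/4) = -3015/4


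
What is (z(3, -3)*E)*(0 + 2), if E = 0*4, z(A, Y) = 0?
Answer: 0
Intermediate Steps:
E = 0
(z(3, -3)*E)*(0 + 2) = (0*0)*(0 + 2) = 0*2 = 0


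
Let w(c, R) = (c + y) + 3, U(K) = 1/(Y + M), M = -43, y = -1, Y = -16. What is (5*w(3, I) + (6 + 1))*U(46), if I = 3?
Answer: -32/59 ≈ -0.54237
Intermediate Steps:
U(K) = -1/59 (U(K) = 1/(-16 - 43) = 1/(-59) = -1/59)
w(c, R) = 2 + c (w(c, R) = (c - 1) + 3 = (-1 + c) + 3 = 2 + c)
(5*w(3, I) + (6 + 1))*U(46) = (5*(2 + 3) + (6 + 1))*(-1/59) = (5*5 + 7)*(-1/59) = (25 + 7)*(-1/59) = 32*(-1/59) = -32/59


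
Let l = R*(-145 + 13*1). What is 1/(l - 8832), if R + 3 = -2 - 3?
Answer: -1/7776 ≈ -0.00012860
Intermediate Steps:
R = -8 (R = -3 + (-2 - 3) = -3 - 5 = -8)
l = 1056 (l = -8*(-145 + 13*1) = -8*(-145 + 13) = -8*(-132) = 1056)
1/(l - 8832) = 1/(1056 - 8832) = 1/(-7776) = -1/7776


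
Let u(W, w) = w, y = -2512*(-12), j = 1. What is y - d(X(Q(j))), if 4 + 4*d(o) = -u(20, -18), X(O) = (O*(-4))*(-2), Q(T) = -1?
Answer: 60281/2 ≈ 30141.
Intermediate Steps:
X(O) = 8*O (X(O) = -4*O*(-2) = 8*O)
y = 30144
d(o) = 7/2 (d(o) = -1 + (-1*(-18))/4 = -1 + (1/4)*18 = -1 + 9/2 = 7/2)
y - d(X(Q(j))) = 30144 - 1*7/2 = 30144 - 7/2 = 60281/2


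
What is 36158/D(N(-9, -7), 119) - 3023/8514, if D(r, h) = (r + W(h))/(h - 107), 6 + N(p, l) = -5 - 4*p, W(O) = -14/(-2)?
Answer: 230880863/17028 ≈ 13559.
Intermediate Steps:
W(O) = 7 (W(O) = -14*(-1/2) = 7)
N(p, l) = -11 - 4*p (N(p, l) = -6 + (-5 - 4*p) = -11 - 4*p)
D(r, h) = (7 + r)/(-107 + h) (D(r, h) = (r + 7)/(h - 107) = (7 + r)/(-107 + h))
36158/D(N(-9, -7), 119) - 3023/8514 = 36158/(((7 + (-11 - 4*(-9)))/(-107 + 119))) - 3023/8514 = 36158/(((7 + (-11 + 36))/12)) - 3023*1/8514 = 36158/(((7 + 25)/12)) - 3023/8514 = 36158/(((1/12)*32)) - 3023/8514 = 36158/(8/3) - 3023/8514 = 36158*(3/8) - 3023/8514 = 54237/4 - 3023/8514 = 230880863/17028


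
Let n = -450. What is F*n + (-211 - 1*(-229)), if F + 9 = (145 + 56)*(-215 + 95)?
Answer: 10858068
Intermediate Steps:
F = -24129 (F = -9 + (145 + 56)*(-215 + 95) = -9 + 201*(-120) = -9 - 24120 = -24129)
F*n + (-211 - 1*(-229)) = -24129*(-450) + (-211 - 1*(-229)) = 10858050 + (-211 + 229) = 10858050 + 18 = 10858068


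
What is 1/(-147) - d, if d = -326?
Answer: 47921/147 ≈ 325.99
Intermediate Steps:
1/(-147) - d = 1/(-147) - 1*(-326) = -1/147 + 326 = 47921/147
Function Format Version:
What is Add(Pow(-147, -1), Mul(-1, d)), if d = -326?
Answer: Rational(47921, 147) ≈ 325.99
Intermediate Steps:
Add(Pow(-147, -1), Mul(-1, d)) = Add(Pow(-147, -1), Mul(-1, -326)) = Add(Rational(-1, 147), 326) = Rational(47921, 147)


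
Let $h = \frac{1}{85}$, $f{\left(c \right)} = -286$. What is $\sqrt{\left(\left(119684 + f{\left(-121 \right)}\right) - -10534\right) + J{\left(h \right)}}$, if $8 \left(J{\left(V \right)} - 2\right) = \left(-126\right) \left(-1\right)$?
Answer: $\frac{\sqrt{519799}}{2} \approx 360.49$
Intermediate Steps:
$h = \frac{1}{85} \approx 0.011765$
$J{\left(V \right)} = \frac{71}{4}$ ($J{\left(V \right)} = 2 + \frac{\left(-126\right) \left(-1\right)}{8} = 2 + \frac{1}{8} \cdot 126 = 2 + \frac{63}{4} = \frac{71}{4}$)
$\sqrt{\left(\left(119684 + f{\left(-121 \right)}\right) - -10534\right) + J{\left(h \right)}} = \sqrt{\left(\left(119684 - 286\right) - -10534\right) + \frac{71}{4}} = \sqrt{\left(119398 + 10534\right) + \frac{71}{4}} = \sqrt{129932 + \frac{71}{4}} = \sqrt{\frac{519799}{4}} = \frac{\sqrt{519799}}{2}$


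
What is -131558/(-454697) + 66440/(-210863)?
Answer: -2469354126/95878773511 ≈ -0.025755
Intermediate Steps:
-131558/(-454697) + 66440/(-210863) = -131558*(-1/454697) + 66440*(-1/210863) = 131558/454697 - 66440/210863 = -2469354126/95878773511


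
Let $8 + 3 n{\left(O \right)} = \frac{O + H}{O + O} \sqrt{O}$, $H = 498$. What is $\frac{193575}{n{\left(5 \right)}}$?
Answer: $\frac{92916000}{251729} + \frac{584209350 \sqrt{5}}{251729} \approx 5558.5$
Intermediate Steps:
$n{\left(O \right)} = - \frac{8}{3} + \frac{498 + O}{6 \sqrt{O}}$ ($n{\left(O \right)} = - \frac{8}{3} + \frac{\frac{O + 498}{O + O} \sqrt{O}}{3} = - \frac{8}{3} + \frac{\frac{498 + O}{2 O} \sqrt{O}}{3} = - \frac{8}{3} + \frac{\frac{1}{2} \frac{1}{\sqrt{O}} \left(498 + O\right)}{3} = - \frac{8}{3} + \frac{498 + O}{6 \sqrt{O}}$)
$\frac{193575}{n{\left(5 \right)}} = \frac{193575}{\frac{1}{6} \frac{1}{\sqrt{5}} \left(498 + 5 - 16 \sqrt{5}\right)} = \frac{193575}{\frac{1}{6} \frac{\sqrt{5}}{5} \left(503 - 16 \sqrt{5}\right)} = \frac{193575}{\frac{1}{30} \sqrt{5} \left(503 - 16 \sqrt{5}\right)} = 193575 \frac{6 \sqrt{5}}{503 - 16 \sqrt{5}} = \frac{1161450 \sqrt{5}}{503 - 16 \sqrt{5}}$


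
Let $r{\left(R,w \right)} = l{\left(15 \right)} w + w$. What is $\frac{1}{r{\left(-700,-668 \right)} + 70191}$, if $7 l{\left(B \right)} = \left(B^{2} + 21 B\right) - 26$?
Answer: $\frac{7}{143309} \approx 4.8845 \cdot 10^{-5}$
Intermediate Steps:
$l{\left(B \right)} = - \frac{26}{7} + 3 B + \frac{B^{2}}{7}$ ($l{\left(B \right)} = \frac{\left(B^{2} + 21 B\right) - 26}{7} = \frac{-26 + B^{2} + 21 B}{7} = - \frac{26}{7} + 3 B + \frac{B^{2}}{7}$)
$r{\left(R,w \right)} = \frac{521 w}{7}$ ($r{\left(R,w \right)} = \left(- \frac{26}{7} + 3 \cdot 15 + \frac{15^{2}}{7}\right) w + w = \left(- \frac{26}{7} + 45 + \frac{1}{7} \cdot 225\right) w + w = \left(- \frac{26}{7} + 45 + \frac{225}{7}\right) w + w = \frac{514 w}{7} + w = \frac{521 w}{7}$)
$\frac{1}{r{\left(-700,-668 \right)} + 70191} = \frac{1}{\frac{521}{7} \left(-668\right) + 70191} = \frac{1}{- \frac{348028}{7} + 70191} = \frac{1}{\frac{143309}{7}} = \frac{7}{143309}$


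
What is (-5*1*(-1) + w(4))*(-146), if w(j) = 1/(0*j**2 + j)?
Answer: -1533/2 ≈ -766.50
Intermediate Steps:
w(j) = 1/j (w(j) = 1/(0 + j) = 1/j)
(-5*1*(-1) + w(4))*(-146) = (-5*1*(-1) + 1/4)*(-146) = (-5*(-1) + 1/4)*(-146) = (5 + 1/4)*(-146) = (21/4)*(-146) = -1533/2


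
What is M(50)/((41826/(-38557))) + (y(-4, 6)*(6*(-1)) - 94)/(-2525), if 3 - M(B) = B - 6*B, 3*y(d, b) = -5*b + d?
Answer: -24630088049/105610650 ≈ -233.22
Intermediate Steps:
y(d, b) = -5*b/3 + d/3 (y(d, b) = (-5*b + d)/3 = (d - 5*b)/3 = -5*b/3 + d/3)
M(B) = 3 + 5*B (M(B) = 3 - (B - 6*B) = 3 - (-5)*B = 3 + 5*B)
M(50)/((41826/(-38557))) + (y(-4, 6)*(6*(-1)) - 94)/(-2525) = (3 + 5*50)/((41826/(-38557))) + ((-5/3*6 + (⅓)*(-4))*(6*(-1)) - 94)/(-2525) = (3 + 250)/((41826*(-1/38557))) + ((-10 - 4/3)*(-6) - 94)*(-1/2525) = 253/(-41826/38557) + (-34/3*(-6) - 94)*(-1/2525) = 253*(-38557/41826) + (68 - 94)*(-1/2525) = -9754921/41826 - 26*(-1/2525) = -9754921/41826 + 26/2525 = -24630088049/105610650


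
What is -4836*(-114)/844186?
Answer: 275652/422093 ≈ 0.65306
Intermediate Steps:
-4836*(-114)/844186 = 551304*(1/844186) = 275652/422093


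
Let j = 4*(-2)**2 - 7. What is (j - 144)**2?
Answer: 18225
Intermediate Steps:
j = 9 (j = 4*4 - 7 = 16 - 7 = 9)
(j - 144)**2 = (9 - 144)**2 = (-135)**2 = 18225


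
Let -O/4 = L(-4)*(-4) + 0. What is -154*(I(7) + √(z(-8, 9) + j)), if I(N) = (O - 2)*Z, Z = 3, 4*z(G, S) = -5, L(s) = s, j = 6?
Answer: 30492 - 77*√19 ≈ 30156.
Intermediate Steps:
z(G, S) = -5/4 (z(G, S) = (¼)*(-5) = -5/4)
O = -64 (O = -4*(-4*(-4) + 0) = -4*(16 + 0) = -4*16 = -64)
I(N) = -198 (I(N) = (-64 - 2)*3 = -66*3 = -198)
-154*(I(7) + √(z(-8, 9) + j)) = -154*(-198 + √(-5/4 + 6)) = -154*(-198 + √(19/4)) = -154*(-198 + √19/2) = 30492 - 77*√19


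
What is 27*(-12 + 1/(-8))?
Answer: -2619/8 ≈ -327.38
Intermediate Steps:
27*(-12 + 1/(-8)) = 27*(-12 - 1/8) = 27*(-97/8) = -2619/8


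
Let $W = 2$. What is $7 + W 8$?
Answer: $23$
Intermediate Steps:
$7 + W 8 = 7 + 2 \cdot 8 = 7 + 16 = 23$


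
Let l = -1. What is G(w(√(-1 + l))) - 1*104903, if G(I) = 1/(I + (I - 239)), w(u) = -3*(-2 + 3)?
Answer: -25701236/245 ≈ -1.0490e+5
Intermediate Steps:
w(u) = -3 (w(u) = -3*1 = -3)
G(I) = 1/(-239 + 2*I) (G(I) = 1/(I + (-239 + I)) = 1/(-239 + 2*I))
G(w(√(-1 + l))) - 1*104903 = 1/(-239 + 2*(-3)) - 1*104903 = 1/(-239 - 6) - 104903 = 1/(-245) - 104903 = -1/245 - 104903 = -25701236/245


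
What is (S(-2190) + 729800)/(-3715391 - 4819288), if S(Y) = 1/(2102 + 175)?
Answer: -1661754601/19433464083 ≈ -0.085510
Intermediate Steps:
S(Y) = 1/2277
(S(-2190) + 729800)/(-3715391 - 4819288) = (1/2277 + 729800)/(-3715391 - 4819288) = (1661754601/2277)/(-8534679) = (1661754601/2277)*(-1/8534679) = -1661754601/19433464083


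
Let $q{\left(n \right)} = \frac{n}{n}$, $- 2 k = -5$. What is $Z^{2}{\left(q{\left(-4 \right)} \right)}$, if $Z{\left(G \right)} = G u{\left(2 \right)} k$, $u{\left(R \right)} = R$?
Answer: $25$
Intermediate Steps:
$k = \frac{5}{2}$ ($k = \left(- \frac{1}{2}\right) \left(-5\right) = \frac{5}{2} \approx 2.5$)
$q{\left(n \right)} = 1$
$Z{\left(G \right)} = 5 G$ ($Z{\left(G \right)} = G 2 \cdot \frac{5}{2} = 2 G \frac{5}{2} = 5 G$)
$Z^{2}{\left(q{\left(-4 \right)} \right)} = \left(5 \cdot 1\right)^{2} = 5^{2} = 25$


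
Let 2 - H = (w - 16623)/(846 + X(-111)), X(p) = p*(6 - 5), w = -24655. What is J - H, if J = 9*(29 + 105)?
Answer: 843662/735 ≈ 1147.8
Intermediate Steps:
X(p) = p (X(p) = p*1 = p)
J = 1206 (J = 9*134 = 1206)
H = 42748/735 (H = 2 - (-24655 - 16623)/(846 - 111) = 2 - (-41278)/735 = 2 - 1*(-41278/735) = 2 + 41278/735 = 42748/735 ≈ 58.161)
J - H = 1206 - 1*42748/735 = 1206 - 42748/735 = 843662/735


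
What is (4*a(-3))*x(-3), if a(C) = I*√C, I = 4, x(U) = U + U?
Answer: -96*I*√3 ≈ -166.28*I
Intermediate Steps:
x(U) = 2*U
a(C) = 4*√C
(4*a(-3))*x(-3) = (4*(4*√(-3)))*(2*(-3)) = (4*(4*(I*√3)))*(-6) = (4*(4*I*√3))*(-6) = (16*I*√3)*(-6) = -96*I*√3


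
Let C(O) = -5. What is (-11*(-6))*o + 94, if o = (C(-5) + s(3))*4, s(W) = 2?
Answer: -698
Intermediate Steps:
o = -12 (o = (-5 + 2)*4 = -3*4 = -12)
(-11*(-6))*o + 94 = -11*(-6)*(-12) + 94 = 66*(-12) + 94 = -792 + 94 = -698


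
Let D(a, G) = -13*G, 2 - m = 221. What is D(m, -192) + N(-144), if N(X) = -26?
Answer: 2470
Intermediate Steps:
m = -219 (m = 2 - 1*221 = 2 - 221 = -219)
D(m, -192) + N(-144) = -13*(-192) - 26 = 2496 - 26 = 2470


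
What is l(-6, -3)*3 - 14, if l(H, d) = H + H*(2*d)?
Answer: 76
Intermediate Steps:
l(H, d) = H + 2*H*d
l(-6, -3)*3 - 14 = -6*(1 + 2*(-3))*3 - 14 = -6*(1 - 6)*3 - 14 = -6*(-5)*3 - 14 = 30*3 - 14 = 90 - 14 = 76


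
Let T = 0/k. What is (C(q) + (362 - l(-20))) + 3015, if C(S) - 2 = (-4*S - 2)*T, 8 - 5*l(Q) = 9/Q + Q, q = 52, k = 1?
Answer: 337331/100 ≈ 3373.3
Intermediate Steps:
T = 0 (T = 0/1 = 0*1 = 0)
l(Q) = 8/5 - 9/(5*Q) - Q/5 (l(Q) = 8/5 - (9/Q + Q)/5 = 8/5 - (Q + 9/Q)/5 = 8/5 + (-9/(5*Q) - Q/5) = 8/5 - 9/(5*Q) - Q/5)
C(S) = 2 (C(S) = 2 + (-4*S - 2)*0 = 2 + (-2 - 4*S)*0 = 2 + 0 = 2)
(C(q) + (362 - l(-20))) + 3015 = (2 + (362 - (-9 - 1*(-20)*(-8 - 20))/(5*(-20)))) + 3015 = (2 + (362 - (-1)*(-9 - 1*(-20)*(-28))/(5*20))) + 3015 = (2 + (362 - (-1)*(-9 - 560)/(5*20))) + 3015 = (2 + (362 - (-1)*(-569)/(5*20))) + 3015 = (2 + (362 - 1*569/100)) + 3015 = (2 + (362 - 569/100)) + 3015 = (2 + 35631/100) + 3015 = 35831/100 + 3015 = 337331/100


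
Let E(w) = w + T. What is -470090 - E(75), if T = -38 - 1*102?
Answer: -470025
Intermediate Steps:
T = -140 (T = -38 - 102 = -140)
E(w) = -140 + w (E(w) = w - 140 = -140 + w)
-470090 - E(75) = -470090 - (-140 + 75) = -470090 - 1*(-65) = -470090 + 65 = -470025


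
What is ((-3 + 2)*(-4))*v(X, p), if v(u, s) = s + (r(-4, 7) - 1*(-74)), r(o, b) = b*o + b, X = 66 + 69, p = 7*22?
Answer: 828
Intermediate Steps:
p = 154
X = 135
r(o, b) = b + b*o
v(u, s) = 53 + s (v(u, s) = s + (7*(1 - 4) - 1*(-74)) = s + (7*(-3) + 74) = s + (-21 + 74) = s + 53 = 53 + s)
((-3 + 2)*(-4))*v(X, p) = ((-3 + 2)*(-4))*(53 + 154) = -1*(-4)*207 = 4*207 = 828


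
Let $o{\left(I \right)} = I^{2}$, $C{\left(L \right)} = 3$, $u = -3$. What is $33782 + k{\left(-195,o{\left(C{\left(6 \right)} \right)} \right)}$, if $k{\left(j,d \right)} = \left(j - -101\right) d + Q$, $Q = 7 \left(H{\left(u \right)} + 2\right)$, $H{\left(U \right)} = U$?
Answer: $32929$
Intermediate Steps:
$Q = -7$ ($Q = 7 \left(-3 + 2\right) = 7 \left(-1\right) = -7$)
$k{\left(j,d \right)} = -7 + d \left(101 + j\right)$ ($k{\left(j,d \right)} = \left(j - -101\right) d - 7 = \left(j + 101\right) d - 7 = \left(101 + j\right) d - 7 = d \left(101 + j\right) - 7 = -7 + d \left(101 + j\right)$)
$33782 + k{\left(-195,o{\left(C{\left(6 \right)} \right)} \right)} = 33782 + \left(-7 + 101 \cdot 3^{2} + 3^{2} \left(-195\right)\right) = 33782 + \left(-7 + 101 \cdot 9 + 9 \left(-195\right)\right) = 33782 - 853 = 32929$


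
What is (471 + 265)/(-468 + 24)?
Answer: -184/111 ≈ -1.6577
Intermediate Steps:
(471 + 265)/(-468 + 24) = 736/(-444) = 736*(-1/444) = -184/111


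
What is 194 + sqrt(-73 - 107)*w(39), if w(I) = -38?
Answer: 194 - 228*I*sqrt(5) ≈ 194.0 - 509.82*I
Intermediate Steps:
194 + sqrt(-73 - 107)*w(39) = 194 + sqrt(-73 - 107)*(-38) = 194 + sqrt(-180)*(-38) = 194 + (6*I*sqrt(5))*(-38) = 194 - 228*I*sqrt(5)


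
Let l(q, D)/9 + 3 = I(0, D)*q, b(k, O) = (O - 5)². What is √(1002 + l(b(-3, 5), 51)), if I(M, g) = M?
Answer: 5*√39 ≈ 31.225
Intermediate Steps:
b(k, O) = (-5 + O)²
l(q, D) = -27 (l(q, D) = -27 + 9*(0*q) = -27 + 9*0 = -27 + 0 = -27)
√(1002 + l(b(-3, 5), 51)) = √(1002 - 27) = √975 = 5*√39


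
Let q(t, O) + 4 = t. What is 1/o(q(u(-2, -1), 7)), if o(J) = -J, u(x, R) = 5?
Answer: -1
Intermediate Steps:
q(t, O) = -4 + t
1/o(q(u(-2, -1), 7)) = 1/(-(-4 + 5)) = 1/(-1*1) = 1/(-1) = -1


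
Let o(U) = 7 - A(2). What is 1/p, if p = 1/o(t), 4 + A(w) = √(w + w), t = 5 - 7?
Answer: 9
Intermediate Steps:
t = -2
A(w) = -4 + √2*√w (A(w) = -4 + √(w + w) = -4 + √(2*w) = -4 + √2*√w)
o(U) = 9 (o(U) = 7 - (-4 + √2*√2) = 7 - (-4 + 2) = 7 - 1*(-2) = 7 + 2 = 9)
p = ⅑ (p = 1/9 = ⅑ ≈ 0.11111)
1/p = 1/(⅑) = 9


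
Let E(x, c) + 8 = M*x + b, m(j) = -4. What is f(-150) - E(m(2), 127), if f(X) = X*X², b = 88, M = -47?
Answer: -3375268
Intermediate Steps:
f(X) = X³
E(x, c) = 80 - 47*x (E(x, c) = -8 + (-47*x + 88) = -8 + (88 - 47*x) = 80 - 47*x)
f(-150) - E(m(2), 127) = (-150)³ - (80 - 47*(-4)) = -3375000 - (80 + 188) = -3375000 - 1*268 = -3375000 - 268 = -3375268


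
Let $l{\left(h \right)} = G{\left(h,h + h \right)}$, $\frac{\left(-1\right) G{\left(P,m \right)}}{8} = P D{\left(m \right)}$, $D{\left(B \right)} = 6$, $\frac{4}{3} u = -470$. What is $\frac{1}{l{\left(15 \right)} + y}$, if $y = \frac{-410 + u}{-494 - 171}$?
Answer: $- \frac{266}{191215} \approx -0.0013911$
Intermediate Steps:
$u = - \frac{705}{2}$ ($u = \frac{3}{4} \left(-470\right) = - \frac{705}{2} \approx -352.5$)
$G{\left(P,m \right)} = - 48 P$ ($G{\left(P,m \right)} = - 8 P 6 = - 8 \cdot 6 P = - 48 P$)
$l{\left(h \right)} = - 48 h$
$y = \frac{305}{266}$ ($y = \frac{-410 - \frac{705}{2}}{-494 - 171} = - \frac{1525}{2 \left(-665\right)} = \left(- \frac{1525}{2}\right) \left(- \frac{1}{665}\right) = \frac{305}{266} \approx 1.1466$)
$\frac{1}{l{\left(15 \right)} + y} = \frac{1}{\left(-48\right) 15 + \frac{305}{266}} = \frac{1}{-720 + \frac{305}{266}} = \frac{1}{- \frac{191215}{266}} = - \frac{266}{191215}$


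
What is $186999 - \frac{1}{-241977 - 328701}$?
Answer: $\frac{106716215323}{570678} \approx 1.87 \cdot 10^{5}$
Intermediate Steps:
$186999 - \frac{1}{-241977 - 328701} = 186999 - \frac{1}{-570678} = 186999 - - \frac{1}{570678} = 186999 + \frac{1}{570678} = \frac{106716215323}{570678}$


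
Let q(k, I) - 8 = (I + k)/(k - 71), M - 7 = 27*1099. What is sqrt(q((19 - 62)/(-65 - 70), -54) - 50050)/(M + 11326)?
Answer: I*sqrt(4556243139214)/391279252 ≈ 0.0054553*I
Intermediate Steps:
M = 29680 (M = 7 + 27*1099 = 7 + 29673 = 29680)
q(k, I) = 8 + (I + k)/(-71 + k) (q(k, I) = 8 + (I + k)/(k - 71) = 8 + (I + k)/(-71 + k))
sqrt(q((19 - 62)/(-65 - 70), -54) - 50050)/(M + 11326) = sqrt((-568 - 54 + 9*((19 - 62)/(-65 - 70)))/(-71 + (19 - 62)/(-65 - 70)) - 50050)/(29680 + 11326) = sqrt((-568 - 54 + 9*(-43/(-135)))/(-71 - 43/(-135)) - 50050)/41006 = sqrt((-568 - 54 + 9*(-43*(-1/135)))/(-71 - 43*(-1/135)) - 50050)*(1/41006) = sqrt((-568 - 54 + 9*(43/135))/(-71 + 43/135) - 50050)*(1/41006) = sqrt((-568 - 54 + 43/15)/(-9542/135) - 50050)*(1/41006) = sqrt(-135/9542*(-9287/15) - 50050)*(1/41006) = sqrt(83583/9542 - 50050)*(1/41006) = sqrt(-477493517/9542)*(1/41006) = (I*sqrt(4556243139214)/9542)*(1/41006) = I*sqrt(4556243139214)/391279252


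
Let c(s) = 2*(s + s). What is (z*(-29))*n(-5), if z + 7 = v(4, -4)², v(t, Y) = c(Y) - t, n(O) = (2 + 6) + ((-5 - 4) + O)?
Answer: 68382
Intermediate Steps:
c(s) = 4*s (c(s) = 2*(2*s) = 4*s)
n(O) = -1 + O (n(O) = 8 + (-9 + O) = -1 + O)
v(t, Y) = -t + 4*Y (v(t, Y) = 4*Y - t = -t + 4*Y)
z = 393 (z = -7 + (-1*4 + 4*(-4))² = -7 + (-4 - 16)² = -7 + (-20)² = -7 + 400 = 393)
(z*(-29))*n(-5) = (393*(-29))*(-1 - 5) = -11397*(-6) = 68382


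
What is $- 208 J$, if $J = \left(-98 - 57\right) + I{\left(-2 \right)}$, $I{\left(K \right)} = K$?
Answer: $32656$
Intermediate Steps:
$J = -157$ ($J = \left(-98 - 57\right) - 2 = -155 - 2 = -157$)
$- 208 J = \left(-208\right) \left(-157\right) = 32656$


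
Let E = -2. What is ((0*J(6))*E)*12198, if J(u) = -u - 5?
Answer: 0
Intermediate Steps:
J(u) = -5 - u
((0*J(6))*E)*12198 = ((0*(-5 - 1*6))*(-2))*12198 = ((0*(-5 - 6))*(-2))*12198 = ((0*(-11))*(-2))*12198 = (0*(-2))*12198 = 0*12198 = 0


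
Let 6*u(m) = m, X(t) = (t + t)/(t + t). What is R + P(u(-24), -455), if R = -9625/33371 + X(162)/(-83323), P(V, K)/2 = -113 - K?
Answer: 1901109116526/2780571833 ≈ 683.71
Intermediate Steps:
X(t) = 1 (X(t) = (2*t)/((2*t)) = (2*t)*(1/(2*t)) = 1)
u(m) = m/6
P(V, K) = -226 - 2*K (P(V, K) = 2*(-113 - K) = -226 - 2*K)
R = -802017246/2780571833 (R = -9625/33371 + 1/(-83323) = -9625*1/33371 + 1*(-1/83323) = -9625/33371 - 1/83323 = -802017246/2780571833 ≈ -0.28844)
R + P(u(-24), -455) = -802017246/2780571833 + (-226 - 2*(-455)) = -802017246/2780571833 + (-226 + 910) = -802017246/2780571833 + 684 = 1901109116526/2780571833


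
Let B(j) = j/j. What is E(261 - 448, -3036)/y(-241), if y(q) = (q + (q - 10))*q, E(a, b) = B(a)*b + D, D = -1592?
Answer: -1157/29643 ≈ -0.039031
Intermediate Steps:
B(j) = 1
E(a, b) = -1592 + b (E(a, b) = 1*b - 1592 = b - 1592 = -1592 + b)
y(q) = q*(-10 + 2*q) (y(q) = (q + (-10 + q))*q = (-10 + 2*q)*q = q*(-10 + 2*q))
E(261 - 448, -3036)/y(-241) = (-1592 - 3036)/((2*(-241)*(-5 - 241))) = -4628/(2*(-241)*(-246)) = -4628/118572 = -4628*1/118572 = -1157/29643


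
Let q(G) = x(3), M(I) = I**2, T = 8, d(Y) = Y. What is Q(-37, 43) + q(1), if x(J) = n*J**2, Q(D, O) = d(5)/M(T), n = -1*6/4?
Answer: -859/64 ≈ -13.422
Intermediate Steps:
n = -3/2 (n = -6*1/4 = -3/2 ≈ -1.5000)
Q(D, O) = 5/64 (Q(D, O) = 5/(8**2) = 5/64)
x(J) = -3*J**2/2
q(G) = -27/2 (q(G) = -3/2*3**2 = -3/2*9 = -27/2)
Q(-37, 43) + q(1) = 5/64 - 27/2 = -859/64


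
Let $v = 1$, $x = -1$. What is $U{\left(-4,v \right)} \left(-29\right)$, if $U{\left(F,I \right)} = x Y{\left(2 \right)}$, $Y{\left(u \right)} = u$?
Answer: $58$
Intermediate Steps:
$U{\left(F,I \right)} = -2$ ($U{\left(F,I \right)} = \left(-1\right) 2 = -2$)
$U{\left(-4,v \right)} \left(-29\right) = \left(-2\right) \left(-29\right) = 58$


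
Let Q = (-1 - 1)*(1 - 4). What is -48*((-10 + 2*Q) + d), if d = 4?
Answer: -288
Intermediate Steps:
Q = 6 (Q = -2*(-3) = 6)
-48*((-10 + 2*Q) + d) = -48*((-10 + 2*6) + 4) = -48*((-10 + 12) + 4) = -48*(2 + 4) = -48*6 = -288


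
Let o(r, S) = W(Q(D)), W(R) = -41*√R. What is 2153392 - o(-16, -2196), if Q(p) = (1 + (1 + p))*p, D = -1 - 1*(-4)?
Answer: 2153392 + 41*√15 ≈ 2.1536e+6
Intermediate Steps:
D = 3 (D = -1 + 4 = 3)
Q(p) = p*(2 + p) (Q(p) = (2 + p)*p = p*(2 + p))
o(r, S) = -41*√15 (o(r, S) = -41*√3*√(2 + 3) = -41*√15)
2153392 - o(-16, -2196) = 2153392 - (-41)*√15 = 2153392 + 41*√15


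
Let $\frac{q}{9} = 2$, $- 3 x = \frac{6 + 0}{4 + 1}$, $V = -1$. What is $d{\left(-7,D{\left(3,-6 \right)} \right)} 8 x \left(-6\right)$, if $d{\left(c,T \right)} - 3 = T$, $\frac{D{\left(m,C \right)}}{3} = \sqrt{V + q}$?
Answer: $\frac{288}{5} + \frac{288 \sqrt{17}}{5} \approx 295.09$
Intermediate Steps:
$x = - \frac{2}{5}$ ($x = - \frac{\left(6 + 0\right) \frac{1}{4 + 1}}{3} = - \frac{6 \cdot \frac{1}{5}}{3} = \left(- \frac{1}{3}\right) \frac{6}{5} = - \frac{2}{5} \approx -0.4$)
$q = 18$ ($q = 9 \cdot 2 = 18$)
$D{\left(m,C \right)} = 3 \sqrt{17}$ ($D{\left(m,C \right)} = 3 \sqrt{-1 + 18} = 3 \sqrt{17}$)
$d{\left(c,T \right)} = 3 + T$
$d{\left(-7,D{\left(3,-6 \right)} \right)} 8 x \left(-6\right) = \left(3 + 3 \sqrt{17}\right) 8 \left(- \frac{2}{5}\right) \left(-6\right) = \left(3 + 3 \sqrt{17}\right) \left(\left(- \frac{16}{5}\right) \left(-6\right)\right) = \left(3 + 3 \sqrt{17}\right) \frac{96}{5} = \frac{288}{5} + \frac{288 \sqrt{17}}{5}$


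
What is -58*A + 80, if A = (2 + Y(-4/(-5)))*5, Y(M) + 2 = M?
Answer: -152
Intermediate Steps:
Y(M) = -2 + M
A = 4 (A = (2 + (-2 - 4/(-5)))*5 = (2 + (-2 - 4*(-⅕)))*5 = (2 + (-2 + ⅘))*5 = (2 - 6/5)*5 = (⅘)*5 = 4)
-58*A + 80 = -58*4 + 80 = -232 + 80 = -152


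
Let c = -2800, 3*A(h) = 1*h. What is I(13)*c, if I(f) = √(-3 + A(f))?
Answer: -5600*√3/3 ≈ -3233.2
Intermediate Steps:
A(h) = h/3 (A(h) = (1*h)/3 = h/3)
I(f) = √(-3 + f/3)
I(13)*c = (√(-27 + 3*13)/3)*(-2800) = (√(-27 + 39)/3)*(-2800) = (√12/3)*(-2800) = ((2*√3)/3)*(-2800) = (2*√3/3)*(-2800) = -5600*√3/3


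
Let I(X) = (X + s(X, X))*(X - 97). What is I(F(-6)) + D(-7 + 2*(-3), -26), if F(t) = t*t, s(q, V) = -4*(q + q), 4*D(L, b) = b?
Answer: 30731/2 ≈ 15366.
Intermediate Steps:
D(L, b) = b/4
s(q, V) = -8*q
F(t) = t²
I(X) = -7*X*(-97 + X) (I(X) = (X - 8*X)*(X - 97) = (-7*X)*(-97 + X) = -7*X*(-97 + X))
I(F(-6)) + D(-7 + 2*(-3), -26) = 7*(-6)²*(97 - 1*(-6)²) + (¼)*(-26) = 7*36*(97 - 1*36) - 13/2 = 7*36*(97 - 36) - 13/2 = 7*36*61 - 13/2 = 15372 - 13/2 = 30731/2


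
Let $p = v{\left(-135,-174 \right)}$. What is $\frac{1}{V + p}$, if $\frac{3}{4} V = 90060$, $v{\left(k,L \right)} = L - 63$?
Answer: $\frac{1}{119843} \approx 8.3442 \cdot 10^{-6}$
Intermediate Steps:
$v{\left(k,L \right)} = -63 + L$
$V = 120080$ ($V = \frac{4}{3} \cdot 90060 = 120080$)
$p = -237$ ($p = -63 - 174 = -237$)
$\frac{1}{V + p} = \frac{1}{120080 - 237} = \frac{1}{119843}$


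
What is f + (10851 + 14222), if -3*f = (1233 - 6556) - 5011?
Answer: 85553/3 ≈ 28518.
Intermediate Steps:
f = 10334/3 (f = -((1233 - 6556) - 5011)/3 = -(-5323 - 5011)/3 = -⅓*(-10334) = 10334/3 ≈ 3444.7)
f + (10851 + 14222) = 10334/3 + (10851 + 14222) = 10334/3 + 25073 = 85553/3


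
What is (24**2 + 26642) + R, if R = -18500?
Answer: 8718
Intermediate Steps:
(24**2 + 26642) + R = (24**2 + 26642) - 18500 = (576 + 26642) - 18500 = 27218 - 18500 = 8718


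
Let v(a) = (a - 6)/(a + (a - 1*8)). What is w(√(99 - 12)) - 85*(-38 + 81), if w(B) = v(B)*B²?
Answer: -513529/142 - 87*√87/71 ≈ -3627.8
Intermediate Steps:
v(a) = (-6 + a)/(-8 + 2*a) (v(a) = (-6 + a)/(a + (a - 8)) = (-6 + a)/(a + (-8 + a)) = (-6 + a)/(-8 + 2*a))
w(B) = B²*(-6 + B)/(2*(-4 + B)) (w(B) = ((-6 + B)/(2*(-4 + B)))*B² = B²*(-6 + B)/(2*(-4 + B)))
w(√(99 - 12)) - 85*(-38 + 81) = (√(99 - 12))²*(-6 + √(99 - 12))/(2*(-4 + √(99 - 12))) - 85*(-38 + 81) = (√87)²*(-6 + √87)/(2*(-4 + √87)) - 85*43 = (½)*87*(-6 + √87)/(-4 + √87) - 1*3655 = 87*(-6 + √87)/(2*(-4 + √87)) - 3655 = -3655 + 87*(-6 + √87)/(2*(-4 + √87))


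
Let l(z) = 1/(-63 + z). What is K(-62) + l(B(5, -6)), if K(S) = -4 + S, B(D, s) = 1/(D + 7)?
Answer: -49842/755 ≈ -66.016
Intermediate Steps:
B(D, s) = 1/(7 + D)
K(-62) + l(B(5, -6)) = (-4 - 62) + 1/(-63 + 1/(7 + 5)) = -66 + 1/(-63 + 1/12) = -66 + 1/(-755/12) = -66 - 12/755 = -49842/755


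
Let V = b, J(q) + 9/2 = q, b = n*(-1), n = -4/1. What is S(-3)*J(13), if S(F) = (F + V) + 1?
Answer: 17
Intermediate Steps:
n = -4 (n = -4*1 = -4)
b = 4 (b = -4*(-1) = 4)
J(q) = -9/2 + q
V = 4
S(F) = 5 + F (S(F) = (F + 4) + 1 = (4 + F) + 1 = 5 + F)
S(-3)*J(13) = (5 - 3)*(-9/2 + 13) = 2*(17/2) = 17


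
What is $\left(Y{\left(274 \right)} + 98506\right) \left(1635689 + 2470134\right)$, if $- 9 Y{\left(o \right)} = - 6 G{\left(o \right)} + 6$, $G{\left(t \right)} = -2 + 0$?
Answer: $404439988792$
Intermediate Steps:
$G{\left(t \right)} = -2$
$Y{\left(o \right)} = -2$ ($Y{\left(o \right)} = - \frac{\left(-6\right) \left(-2\right) + 6}{9} = - \frac{12 + 6}{9} = \left(- \frac{1}{9}\right) 18 = -2$)
$\left(Y{\left(274 \right)} + 98506\right) \left(1635689 + 2470134\right) = \left(-2 + 98506\right) \left(1635689 + 2470134\right) = 98504 \cdot 4105823 = 404439988792$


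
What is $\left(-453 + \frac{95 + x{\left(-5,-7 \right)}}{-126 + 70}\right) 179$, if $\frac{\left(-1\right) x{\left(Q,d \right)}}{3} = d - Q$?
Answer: $- \frac{4558951}{56} \approx -81410.0$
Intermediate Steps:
$x{\left(Q,d \right)} = - 3 d + 3 Q$ ($x{\left(Q,d \right)} = - 3 \left(d - Q\right) = - 3 d + 3 Q$)
$\left(-453 + \frac{95 + x{\left(-5,-7 \right)}}{-126 + 70}\right) 179 = \left(-453 + \frac{95 + \left(\left(-3\right) \left(-7\right) + 3 \left(-5\right)\right)}{-126 + 70}\right) 179 = \left(-453 + \frac{95 + \left(21 - 15\right)}{-56}\right) 179 = \left(-453 + \left(95 + 6\right) \left(- \frac{1}{56}\right)\right) 179 = \left(-453 + 101 \left(- \frac{1}{56}\right)\right) 179 = \left(-453 - \frac{101}{56}\right) 179 = \left(- \frac{25469}{56}\right) 179 = - \frac{4558951}{56}$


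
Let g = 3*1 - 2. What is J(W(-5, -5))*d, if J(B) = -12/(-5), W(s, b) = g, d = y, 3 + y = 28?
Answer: 60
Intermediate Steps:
y = 25 (y = -3 + 28 = 25)
d = 25
g = 1 (g = 3 - 2 = 1)
W(s, b) = 1
J(B) = 12/5 (J(B) = -12*(-1/5) = 12/5)
J(W(-5, -5))*d = (12/5)*25 = 60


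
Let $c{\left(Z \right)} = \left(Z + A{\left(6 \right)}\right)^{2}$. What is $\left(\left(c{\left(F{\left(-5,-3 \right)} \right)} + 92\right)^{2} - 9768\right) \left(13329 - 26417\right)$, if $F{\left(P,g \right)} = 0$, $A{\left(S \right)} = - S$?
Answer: $-86590208$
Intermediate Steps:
$c{\left(Z \right)} = \left(-6 + Z\right)^{2}$ ($c{\left(Z \right)} = \left(Z - 6\right)^{2} = \left(-6 + Z\right)^{2}$)
$\left(\left(c{\left(F{\left(-5,-3 \right)} \right)} + 92\right)^{2} - 9768\right) \left(13329 - 26417\right) = \left(\left(\left(-6 + 0\right)^{2} + 92\right)^{2} - 9768\right) \left(13329 - 26417\right) = \left(\left(\left(-6\right)^{2} + 92\right)^{2} - 9768\right) \left(-13088\right) = \left(\left(36 + 92\right)^{2} - 9768\right) \left(-13088\right) = \left(128^{2} - 9768\right) \left(-13088\right) = \left(16384 - 9768\right) \left(-13088\right) = 6616 \left(-13088\right) = -86590208$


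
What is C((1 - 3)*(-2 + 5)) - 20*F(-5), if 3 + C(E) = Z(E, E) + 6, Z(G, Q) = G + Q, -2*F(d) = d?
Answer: -59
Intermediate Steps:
F(d) = -d/2
C(E) = 3 + 2*E (C(E) = -3 + ((E + E) + 6) = -3 + (2*E + 6) = -3 + (6 + 2*E) = 3 + 2*E)
C((1 - 3)*(-2 + 5)) - 20*F(-5) = (3 + 2*((1 - 3)*(-2 + 5))) - (-10)*(-5) = (3 + 2*(-2*3)) - 20*5/2 = (3 + 2*(-6)) - 50 = (3 - 12) - 50 = -9 - 50 = -59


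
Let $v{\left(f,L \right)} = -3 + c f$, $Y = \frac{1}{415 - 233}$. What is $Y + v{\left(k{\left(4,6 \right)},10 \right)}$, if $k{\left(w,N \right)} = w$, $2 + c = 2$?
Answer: $- \frac{545}{182} \approx -2.9945$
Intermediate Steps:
$c = 0$ ($c = -2 + 2 = 0$)
$Y = \frac{1}{182} \approx 0.0054945$
$v{\left(f,L \right)} = -3$ ($v{\left(f,L \right)} = -3 + 0 f = -3 + 0 = -3$)
$Y + v{\left(k{\left(4,6 \right)},10 \right)} = \frac{1}{182} - 3 = - \frac{545}{182}$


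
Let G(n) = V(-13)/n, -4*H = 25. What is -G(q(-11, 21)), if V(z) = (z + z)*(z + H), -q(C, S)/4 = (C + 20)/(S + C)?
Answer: 5005/36 ≈ 139.03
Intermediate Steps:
H = -25/4 (H = -1/4*25 = -25/4 ≈ -6.2500)
q(C, S) = -4*(20 + C)/(C + S) (q(C, S) = -4*(C + 20)/(S + C) = -4*(20 + C)/(C + S))
V(z) = 2*z*(-25/4 + z) (V(z) = (z + z)*(z - 25/4) = (2*z)*(-25/4 + z) = 2*z*(-25/4 + z))
G(n) = 1001/(2*n) (G(n) = ((1/2)*(-13)*(-25 + 4*(-13)))/n = ((1/2)*(-13)*(-25 - 52))/n = ((1/2)*(-13)*(-77))/n = 1001/(2*n))
-G(q(-11, 21)) = -1001/(2*(4*(-20 - 1*(-11))/(-11 + 21))) = -1001/(2*(4*(-20 + 11)/10)) = -1001/(2*(4*(1/10)*(-9))) = -1001/(2*(-18/5)) = -1001*(-5)/(2*18) = -1*(-5005/36) = 5005/36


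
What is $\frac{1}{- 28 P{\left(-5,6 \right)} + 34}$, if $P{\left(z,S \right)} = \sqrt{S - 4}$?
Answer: $- \frac{17}{206} - \frac{7 \sqrt{2}}{103} \approx -0.17864$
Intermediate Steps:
$P{\left(z,S \right)} = \sqrt{-4 + S}$
$\frac{1}{- 28 P{\left(-5,6 \right)} + 34} = \frac{1}{- 28 \sqrt{-4 + 6} + 34} = \frac{1}{- 28 \sqrt{2} + 34} = \frac{1}{34 - 28 \sqrt{2}}$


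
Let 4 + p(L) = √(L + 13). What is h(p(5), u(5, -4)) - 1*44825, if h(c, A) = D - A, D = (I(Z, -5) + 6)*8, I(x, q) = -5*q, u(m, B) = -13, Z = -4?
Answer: -44564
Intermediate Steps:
D = 248 (D = (-5*(-5) + 6)*8 = (25 + 6)*8 = 31*8 = 248)
p(L) = -4 + √(13 + L) (p(L) = -4 + √(L + 13) = -4 + √(13 + L))
h(c, A) = 248 - A
h(p(5), u(5, -4)) - 1*44825 = (248 - 1*(-13)) - 1*44825 = (248 + 13) - 44825 = 261 - 44825 = -44564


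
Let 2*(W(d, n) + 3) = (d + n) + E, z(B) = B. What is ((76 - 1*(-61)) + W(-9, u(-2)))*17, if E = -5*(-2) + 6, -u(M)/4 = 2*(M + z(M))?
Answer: 5219/2 ≈ 2609.5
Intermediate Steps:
u(M) = -16*M (u(M) = -8*(M + M) = -8*2*M = -16*M)
E = 16 (E = 10 + 6 = 16)
W(d, n) = 5 + d/2 + n/2 (W(d, n) = -3 + ((d + n) + 16)/2 = -3 + (16 + d + n)/2 = -3 + (8 + d/2 + n/2) = 5 + d/2 + n/2)
((76 - 1*(-61)) + W(-9, u(-2)))*17 = ((76 - 1*(-61)) + (5 + (½)*(-9) + (-16*(-2))/2))*17 = ((76 + 61) + (5 - 9/2 + (½)*32))*17 = (137 + (5 - 9/2 + 16))*17 = (137 + 33/2)*17 = (307/2)*17 = 5219/2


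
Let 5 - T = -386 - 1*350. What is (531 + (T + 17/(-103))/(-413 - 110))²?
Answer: 813854372465689/2901869161 ≈ 2.8046e+5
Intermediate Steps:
T = 741 (T = 5 - (-386 - 1*350) = 5 - (-386 - 350) = 5 - 1*(-736) = 5 + 736 = 741)
(531 + (T + 17/(-103))/(-413 - 110))² = (531 + (741 + 17/(-103))/(-413 - 110))² = (531 + (741 + 17*(-1/103))/(-523))² = (531 + (741 - 17/103)*(-1/523))² = (531 + (76306/103)*(-1/523))² = (531 - 76306/53869)² = (28528133/53869)² = 813854372465689/2901869161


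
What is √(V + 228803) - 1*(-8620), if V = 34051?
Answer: 8620 + 3*√29206 ≈ 9132.7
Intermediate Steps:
√(V + 228803) - 1*(-8620) = √(34051 + 228803) - 1*(-8620) = √262854 + 8620 = 3*√29206 + 8620 = 8620 + 3*√29206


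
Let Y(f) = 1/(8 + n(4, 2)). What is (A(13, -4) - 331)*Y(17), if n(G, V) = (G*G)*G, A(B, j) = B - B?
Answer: -331/72 ≈ -4.5972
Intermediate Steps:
A(B, j) = 0
n(G, V) = G**3 (n(G, V) = G**2*G = G**3)
Y(f) = 1/72 (Y(f) = 1/(8 + 4**3) = 1/(8 + 64) = 1/72)
(A(13, -4) - 331)*Y(17) = (0 - 331)*(1/72) = -331*1/72 = -331/72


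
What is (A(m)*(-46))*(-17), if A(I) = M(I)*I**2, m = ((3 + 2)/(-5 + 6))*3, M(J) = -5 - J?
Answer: -3519000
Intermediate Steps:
m = 15 (m = (5/1)*3 = (5*1)*3 = 5*3 = 15)
A(I) = I**2*(-5 - I) (A(I) = (-5 - I)*I**2 = I**2*(-5 - I))
(A(m)*(-46))*(-17) = ((15**2*(-5 - 1*15))*(-46))*(-17) = ((225*(-5 - 15))*(-46))*(-17) = ((225*(-20))*(-46))*(-17) = -4500*(-46)*(-17) = 207000*(-17) = -3519000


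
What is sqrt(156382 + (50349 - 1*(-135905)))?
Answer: 2*sqrt(85659) ≈ 585.35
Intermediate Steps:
sqrt(156382 + (50349 - 1*(-135905))) = sqrt(156382 + (50349 + 135905)) = sqrt(156382 + 186254) = sqrt(342636) = 2*sqrt(85659)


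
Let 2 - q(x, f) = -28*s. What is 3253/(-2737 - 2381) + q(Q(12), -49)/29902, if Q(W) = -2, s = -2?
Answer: -48773789/76519218 ≈ -0.63741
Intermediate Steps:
q(x, f) = -54 (q(x, f) = 2 - (-28)*(-2) = 2 - 1*56 = 2 - 56 = -54)
3253/(-2737 - 2381) + q(Q(12), -49)/29902 = 3253/(-2737 - 2381) - 54/29902 = 3253/(-5118) - 54*1/29902 = 3253*(-1/5118) - 27/14951 = -3253/5118 - 27/14951 = -48773789/76519218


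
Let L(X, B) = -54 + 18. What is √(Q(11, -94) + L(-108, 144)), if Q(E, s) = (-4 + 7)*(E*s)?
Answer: I*√3138 ≈ 56.018*I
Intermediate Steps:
L(X, B) = -36
Q(E, s) = 3*E*s (Q(E, s) = 3*(E*s) = 3*E*s)
√(Q(11, -94) + L(-108, 144)) = √(3*11*(-94) - 36) = √(-3102 - 36) = √(-3138) = I*√3138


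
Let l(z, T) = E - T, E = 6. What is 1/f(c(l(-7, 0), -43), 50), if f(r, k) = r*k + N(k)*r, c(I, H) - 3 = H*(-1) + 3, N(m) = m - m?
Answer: 1/2450 ≈ 0.00040816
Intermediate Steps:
l(z, T) = 6 - T
N(m) = 0
c(I, H) = 6 - H (c(I, H) = 3 + (H*(-1) + 3) = 3 + (-H + 3) = 3 + (3 - H) = 6 - H)
f(r, k) = k*r (f(r, k) = r*k + 0*r = k*r + 0 = k*r)
1/f(c(l(-7, 0), -43), 50) = 1/(50*(6 - 1*(-43))) = 1/(50*(6 + 43)) = 1/(50*49) = 1/2450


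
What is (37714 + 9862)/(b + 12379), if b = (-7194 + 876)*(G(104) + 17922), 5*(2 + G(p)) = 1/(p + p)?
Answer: -1903040/4528247483 ≈ -0.00042026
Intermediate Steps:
G(p) = -2 + 1/(10*p) (G(p) = -2 + 1/(5*(p + p)) = -2 + 1/(5*((2*p))) = -2 + (1/(2*p))/5 = -2 + 1/(10*p))
b = -4528742643/40 (b = (-7194 + 876)*((-2 + (⅒)/104) + 17922) = -6318*((-2 + (⅒)*(1/104)) + 17922) = -6318*((-2 + 1/1040) + 17922) = -6318*(-2079/1040 + 17922) = -6318*18636801/1040 = -4528742643/40 ≈ -1.1322e+8)
(37714 + 9862)/(b + 12379) = (37714 + 9862)/(-4528742643/40 + 12379) = 47576/(-4528247483/40) = 47576*(-40/4528247483) = -1903040/4528247483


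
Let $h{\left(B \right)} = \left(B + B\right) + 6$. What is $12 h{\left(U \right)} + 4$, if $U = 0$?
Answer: $76$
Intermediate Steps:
$h{\left(B \right)} = 6 + 2 B$ ($h{\left(B \right)} = 2 B + 6 = 6 + 2 B$)
$12 h{\left(U \right)} + 4 = 12 \left(6 + 2 \cdot 0\right) + 4 = 12 \left(6 + 0\right) + 4 = 12 \cdot 6 + 4 = 72 + 4 = 76$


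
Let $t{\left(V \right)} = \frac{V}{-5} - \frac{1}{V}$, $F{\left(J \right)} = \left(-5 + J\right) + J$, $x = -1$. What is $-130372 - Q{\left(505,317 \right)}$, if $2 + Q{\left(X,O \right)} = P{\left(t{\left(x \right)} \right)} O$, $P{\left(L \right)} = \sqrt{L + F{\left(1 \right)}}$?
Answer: $-130370 - \frac{951 i \sqrt{5}}{5} \approx -1.3037 \cdot 10^{5} - 425.3 i$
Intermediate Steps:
$F{\left(J \right)} = -5 + 2 J$
$t{\left(V \right)} = - \frac{1}{V} - \frac{V}{5}$ ($t{\left(V \right)} = V \left(- \frac{1}{5}\right) - \frac{1}{V} = - \frac{V}{5} - \frac{1}{V} = - \frac{1}{V} - \frac{V}{5}$)
$P{\left(L \right)} = \sqrt{-3 + L}$ ($P{\left(L \right)} = \sqrt{L + \left(-5 + 2 \cdot 1\right)} = \sqrt{L + \left(-5 + 2\right)} = \sqrt{L - 3} = \sqrt{-3 + L}$)
$Q{\left(X,O \right)} = -2 + \frac{3 i O \sqrt{5}}{5}$ ($Q{\left(X,O \right)} = -2 + \sqrt{-3 - - \frac{6}{5}} O = -2 + \sqrt{-3 + \left(\left(-1\right) \left(-1\right) + \frac{1}{5}\right)} O = -2 + \sqrt{-3 + \left(1 + \frac{1}{5}\right)} O = -2 + \sqrt{-3 + \frac{6}{5}} O = -2 + \sqrt{- \frac{9}{5}} O = -2 + \frac{3 i \sqrt{5}}{5} O = -2 + \frac{3 i O \sqrt{5}}{5}$)
$-130372 - Q{\left(505,317 \right)} = -130372 - \left(-2 + \frac{3}{5} i 317 \sqrt{5}\right) = -130372 - \left(-2 + \frac{951 i \sqrt{5}}{5}\right) = -130372 + \left(2 - \frac{951 i \sqrt{5}}{5}\right) = -130370 - \frac{951 i \sqrt{5}}{5}$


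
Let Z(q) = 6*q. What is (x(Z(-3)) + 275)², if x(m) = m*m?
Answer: 358801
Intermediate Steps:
x(m) = m²
(x(Z(-3)) + 275)² = ((6*(-3))² + 275)² = ((-18)² + 275)² = (324 + 275)² = 599² = 358801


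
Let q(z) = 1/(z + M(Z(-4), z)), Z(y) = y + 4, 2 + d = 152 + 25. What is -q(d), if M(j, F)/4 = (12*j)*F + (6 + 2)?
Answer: -1/207 ≈ -0.0048309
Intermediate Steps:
d = 175 (d = -2 + (152 + 25) = -2 + 177 = 175)
Z(y) = 4 + y
M(j, F) = 32 + 48*F*j (M(j, F) = 4*((12*j)*F + (6 + 2)) = 4*(12*F*j + 8) = 4*(8 + 12*F*j) = 32 + 48*F*j)
q(z) = 1/(32 + z) (q(z) = 1/(z + (32 + 48*z*(4 - 4))) = 1/(z + (32 + 48*z*0)) = 1/(z + (32 + 0)) = 1/(z + 32) = 1/(32 + z))
-q(d) = -1/(32 + 175) = -1/207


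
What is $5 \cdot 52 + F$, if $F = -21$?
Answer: $239$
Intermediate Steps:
$5 \cdot 52 + F = 5 \cdot 52 - 21 = 260 - 21 = 239$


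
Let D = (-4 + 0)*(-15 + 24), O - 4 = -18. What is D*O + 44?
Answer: 548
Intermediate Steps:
O = -14 (O = 4 - 18 = -14)
D = -36 (D = -4*9 = -36)
D*O + 44 = -36*(-14) + 44 = 504 + 44 = 548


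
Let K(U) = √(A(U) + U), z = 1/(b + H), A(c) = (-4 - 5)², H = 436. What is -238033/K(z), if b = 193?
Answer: -238033*√1281902/10190 ≈ -26448.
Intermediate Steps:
A(c) = 81 (A(c) = (-9)² = 81)
z = 1/629 (z = 1/(193 + 436) = 1/629 ≈ 0.0015898)
K(U) = √(81 + U)
-238033/K(z) = -238033/√(81 + 1/629) = -238033*√1281902/10190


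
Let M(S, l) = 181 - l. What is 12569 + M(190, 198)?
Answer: 12552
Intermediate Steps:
12569 + M(190, 198) = 12569 + (181 - 1*198) = 12569 + (181 - 198) = 12569 - 17 = 12552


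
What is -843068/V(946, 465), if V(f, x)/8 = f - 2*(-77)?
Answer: -210767/2200 ≈ -95.803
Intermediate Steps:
V(f, x) = 1232 + 8*f (V(f, x) = 8*(f - 2*(-77)) = 8*(f + 154) = 8*(154 + f) = 1232 + 8*f)
-843068/V(946, 465) = -843068/(1232 + 8*946) = -843068/(1232 + 7568) = -843068/8800 = -843068*1/8800 = -210767/2200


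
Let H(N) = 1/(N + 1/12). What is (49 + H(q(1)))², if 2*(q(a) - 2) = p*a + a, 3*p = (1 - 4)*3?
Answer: 421201/169 ≈ 2492.3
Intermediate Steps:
p = -3 (p = ((1 - 4)*3)/3 = (-3*3)/3 = (⅓)*(-9) = -3)
q(a) = 2 - a (q(a) = 2 + (-3*a + a)/2 = 2 + (-2*a)/2 = 2 - a)
H(N) = 1/(1/12 + N) (H(N) = 1/(N + 1/12) = 1/(1/12 + N))
(49 + H(q(1)))² = (49 + 12/(1 + 12*(2 - 1*1)))² = (49 + 12/(1 + 12*(2 - 1)))² = (49 + 12/(1 + 12*1))² = (49 + 12/(1 + 12))² = (49 + 12/13)² = (649/13)² = 421201/169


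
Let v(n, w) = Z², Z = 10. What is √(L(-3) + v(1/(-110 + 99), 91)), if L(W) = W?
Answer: √97 ≈ 9.8489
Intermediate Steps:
v(n, w) = 100 (v(n, w) = 10² = 100)
√(L(-3) + v(1/(-110 + 99), 91)) = √(-3 + 100) = √97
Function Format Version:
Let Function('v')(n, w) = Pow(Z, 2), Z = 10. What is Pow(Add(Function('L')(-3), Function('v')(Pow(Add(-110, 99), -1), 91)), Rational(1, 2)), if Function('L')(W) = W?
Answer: Pow(97, Rational(1, 2)) ≈ 9.8489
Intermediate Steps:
Function('v')(n, w) = 100 (Function('v')(n, w) = Pow(10, 2) = 100)
Pow(Add(Function('L')(-3), Function('v')(Pow(Add(-110, 99), -1), 91)), Rational(1, 2)) = Pow(Add(-3, 100), Rational(1, 2)) = Pow(97, Rational(1, 2))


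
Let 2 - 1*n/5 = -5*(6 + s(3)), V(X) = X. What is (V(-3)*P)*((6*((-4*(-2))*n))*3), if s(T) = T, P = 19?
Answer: -1928880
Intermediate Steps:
n = 235 (n = 10 - (-25)*(6 + 3) = 10 - (-25)*9 = 10 - 5*(-45) = 10 + 225 = 235)
(V(-3)*P)*((6*((-4*(-2))*n))*3) = (-3*19)*((6*(-4*(-2)*235))*3) = -57*6*(8*235)*3 = -57*6*1880*3 = -642960*3 = -57*33840 = -1928880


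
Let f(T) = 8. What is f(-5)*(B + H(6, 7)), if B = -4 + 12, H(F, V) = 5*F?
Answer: 304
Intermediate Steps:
B = 8
f(-5)*(B + H(6, 7)) = 8*(8 + 5*6) = 8*(8 + 30) = 8*38 = 304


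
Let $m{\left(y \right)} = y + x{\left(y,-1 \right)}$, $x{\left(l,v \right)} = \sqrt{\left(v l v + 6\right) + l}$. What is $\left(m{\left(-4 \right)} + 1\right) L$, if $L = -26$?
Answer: $78 - 26 i \sqrt{2} \approx 78.0 - 36.77 i$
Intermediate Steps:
$x{\left(l,v \right)} = \sqrt{6 + l + l v^{2}}$ ($x{\left(l,v \right)} = \sqrt{\left(l v v + 6\right) + l} = \sqrt{\left(l v^{2} + 6\right) + l} = \sqrt{\left(6 + l v^{2}\right) + l} = \sqrt{6 + l + l v^{2}}$)
$m{\left(y \right)} = y + \sqrt{6 + 2 y}$ ($m{\left(y \right)} = y + \sqrt{6 + y + y \left(-1\right)^{2}} = y + \sqrt{6 + y + y 1} = y + \sqrt{6 + y + y} = y + \sqrt{6 + 2 y}$)
$\left(m{\left(-4 \right)} + 1\right) L = \left(\left(-4 + \sqrt{6 + 2 \left(-4\right)}\right) + 1\right) \left(-26\right) = \left(\left(-4 + \sqrt{6 - 8}\right) + 1\right) \left(-26\right) = \left(\left(-4 + \sqrt{-2}\right) + 1\right) \left(-26\right) = \left(\left(-4 + i \sqrt{2}\right) + 1\right) \left(-26\right) = \left(-3 + i \sqrt{2}\right) \left(-26\right) = 78 - 26 i \sqrt{2}$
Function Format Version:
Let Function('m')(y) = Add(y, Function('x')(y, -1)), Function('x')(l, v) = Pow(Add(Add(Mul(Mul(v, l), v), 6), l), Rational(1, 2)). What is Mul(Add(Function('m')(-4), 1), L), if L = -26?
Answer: Add(78, Mul(-26, I, Pow(2, Rational(1, 2)))) ≈ Add(78.000, Mul(-36.770, I))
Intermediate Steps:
Function('x')(l, v) = Pow(Add(6, l, Mul(l, Pow(v, 2))), Rational(1, 2)) (Function('x')(l, v) = Pow(Add(Add(Mul(Mul(l, v), v), 6), l), Rational(1, 2)) = Pow(Add(Add(Mul(l, Pow(v, 2)), 6), l), Rational(1, 2)) = Pow(Add(Add(6, Mul(l, Pow(v, 2))), l), Rational(1, 2)) = Pow(Add(6, l, Mul(l, Pow(v, 2))), Rational(1, 2)))
Function('m')(y) = Add(y, Pow(Add(6, Mul(2, y)), Rational(1, 2))) (Function('m')(y) = Add(y, Pow(Add(6, y, Mul(y, Pow(-1, 2))), Rational(1, 2))) = Add(y, Pow(Add(6, y, Mul(y, 1)), Rational(1, 2))) = Add(y, Pow(Add(6, y, y), Rational(1, 2))) = Add(y, Pow(Add(6, Mul(2, y)), Rational(1, 2))))
Mul(Add(Function('m')(-4), 1), L) = Mul(Add(Add(-4, Pow(Add(6, Mul(2, -4)), Rational(1, 2))), 1), -26) = Mul(Add(Add(-4, Pow(Add(6, -8), Rational(1, 2))), 1), -26) = Mul(Add(Add(-4, Pow(-2, Rational(1, 2))), 1), -26) = Mul(Add(Add(-4, Mul(I, Pow(2, Rational(1, 2)))), 1), -26) = Mul(Add(-3, Mul(I, Pow(2, Rational(1, 2)))), -26) = Add(78, Mul(-26, I, Pow(2, Rational(1, 2))))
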